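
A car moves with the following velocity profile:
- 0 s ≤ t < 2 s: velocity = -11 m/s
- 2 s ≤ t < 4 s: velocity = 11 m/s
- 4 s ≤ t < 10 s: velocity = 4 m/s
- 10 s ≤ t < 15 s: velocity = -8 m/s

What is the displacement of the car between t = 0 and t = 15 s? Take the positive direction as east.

Displacement is the signed area under the v-t curve.
0–2 s: -11 × 2 = -22 m
2–4 s: 11 × 2 = 22 m
4–10 s: 4 × 6 = 24 m
10–15 s: -8 × 5 = -40 m
Net displacement = -16 m

-16 m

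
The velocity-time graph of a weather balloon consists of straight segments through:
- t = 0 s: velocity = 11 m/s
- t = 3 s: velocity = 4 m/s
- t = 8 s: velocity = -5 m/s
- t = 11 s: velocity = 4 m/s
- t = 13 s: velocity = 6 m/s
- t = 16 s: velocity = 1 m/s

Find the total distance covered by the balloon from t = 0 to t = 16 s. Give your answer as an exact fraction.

551/9 m

Total distance travelled is ∫|v| dt — sum the magnitudes of each area piece.
0–3 s: |½(11 + 4)(3)| = 22.5 m
3–8 s: v = 0 at t = 47/9 s; triangle areas 40/9 + 125/18 = 205/18 m
8–11 s: v = 0 at t = 29/3 s; triangle areas 25/6 + 8/3 = 41/6 m
11–13 s: |½(4 + 6)(2)| = 10 m
13–16 s: |½(6 + 1)(3)| = 10.5 m
Total distance = 551/9 m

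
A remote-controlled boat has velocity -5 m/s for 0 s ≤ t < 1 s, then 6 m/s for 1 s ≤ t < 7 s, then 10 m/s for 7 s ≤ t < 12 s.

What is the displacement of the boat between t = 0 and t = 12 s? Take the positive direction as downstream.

81 m

Net displacement equals the area under the velocity-time graph (areas below the axis count negative).
0–1 s: -5 × 1 = -5 m
1–7 s: 6 × 6 = 36 m
7–12 s: 10 × 5 = 50 m
Net displacement = 81 m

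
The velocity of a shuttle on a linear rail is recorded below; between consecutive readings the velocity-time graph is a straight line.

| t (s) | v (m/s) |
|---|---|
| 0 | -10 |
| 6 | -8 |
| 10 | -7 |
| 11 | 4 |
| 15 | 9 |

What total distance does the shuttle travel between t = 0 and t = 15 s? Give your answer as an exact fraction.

2485/22 m

Distance (not displacement) is the total path length: add the absolute areas under v-t.
0–6 s: |½(-10 + -8)(6)| = 54 m
6–10 s: |½(-8 + -7)(4)| = 30 m
10–11 s: v = 0 at t = 117/11 s; triangle areas 49/22 + 8/11 = 65/22 m
11–15 s: |½(4 + 9)(4)| = 26 m
Total distance = 2485/22 m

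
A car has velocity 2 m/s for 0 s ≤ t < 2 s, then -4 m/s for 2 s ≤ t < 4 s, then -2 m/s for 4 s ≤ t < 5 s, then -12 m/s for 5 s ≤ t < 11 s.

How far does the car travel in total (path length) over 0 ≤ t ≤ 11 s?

Total distance travelled is ∫|v| dt — sum the magnitudes of each area piece.
0–2 s: |2| × 2 = 4 m
2–4 s: |-4| × 2 = 8 m
4–5 s: |-2| × 1 = 2 m
5–11 s: |-12| × 6 = 72 m
Total distance = 86 m

86 m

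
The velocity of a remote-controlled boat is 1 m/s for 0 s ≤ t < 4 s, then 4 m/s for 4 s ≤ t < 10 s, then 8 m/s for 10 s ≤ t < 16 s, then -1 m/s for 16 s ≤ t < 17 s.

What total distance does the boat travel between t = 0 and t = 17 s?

Total distance travelled is ∫|v| dt — sum the magnitudes of each area piece.
0–4 s: |1| × 4 = 4 m
4–10 s: |4| × 6 = 24 m
10–16 s: |8| × 6 = 48 m
16–17 s: |-1| × 1 = 1 m
Total distance = 77 m

77 m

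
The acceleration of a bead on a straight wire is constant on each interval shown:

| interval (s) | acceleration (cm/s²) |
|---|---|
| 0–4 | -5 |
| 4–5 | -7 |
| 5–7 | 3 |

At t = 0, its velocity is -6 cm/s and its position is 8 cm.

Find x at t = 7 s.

On each constant-a segment, Δv = aΔt and Δx = v₀Δt + ½aΔt²; chain segment to segment.
0–4 s: v starts -6 cm/s; Δx = -6·4 + ½·-5·4² = -64 cm; v ends -26 cm/s.
4–5 s: v starts -26 cm/s; Δx = -26·1 + ½·-7·1² = -29.5 cm; v ends -33 cm/s.
5–7 s: v starts -33 cm/s; Δx = -33·2 + ½·3·2² = -60 cm; v ends -27 cm/s.
x(7) = 8 + Σ Δx = -145.5 cm.

-145.5 cm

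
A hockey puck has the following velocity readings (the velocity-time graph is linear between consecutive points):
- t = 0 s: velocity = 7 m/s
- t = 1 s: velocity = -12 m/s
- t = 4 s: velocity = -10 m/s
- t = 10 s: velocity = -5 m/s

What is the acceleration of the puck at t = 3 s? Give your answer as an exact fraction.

2/3 m/s²

Acceleration is the slope of the v-t graph on 1–4 s: (-10 − -12)/(4 − 1) = 2/3 m/s².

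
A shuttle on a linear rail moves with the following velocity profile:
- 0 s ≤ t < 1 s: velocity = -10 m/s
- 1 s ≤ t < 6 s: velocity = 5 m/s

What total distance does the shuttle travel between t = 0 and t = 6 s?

35 m

Total distance travelled is ∫|v| dt — sum the magnitudes of each area piece.
0–1 s: |-10| × 1 = 10 m
1–6 s: |5| × 5 = 25 m
Total distance = 35 m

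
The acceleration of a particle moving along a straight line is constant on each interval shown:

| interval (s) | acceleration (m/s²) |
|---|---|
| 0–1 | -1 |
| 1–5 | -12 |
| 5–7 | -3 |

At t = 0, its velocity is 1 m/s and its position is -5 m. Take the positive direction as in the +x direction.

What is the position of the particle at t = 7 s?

-202.5 m

On each constant-a segment, Δv = aΔt and Δx = v₀Δt + ½aΔt²; chain segment to segment.
0–1 s: v starts 1 m/s; Δx = 1·1 + ½·-1·1² = 0.5 m; v ends 0 m/s.
1–5 s: v starts 0 m/s; Δx = 0·4 + ½·-12·4² = -96 m; v ends -48 m/s.
5–7 s: v starts -48 m/s; Δx = -48·2 + ½·-3·2² = -102 m; v ends -54 m/s.
x(7) = -5 + Σ Δx = -202.5 m.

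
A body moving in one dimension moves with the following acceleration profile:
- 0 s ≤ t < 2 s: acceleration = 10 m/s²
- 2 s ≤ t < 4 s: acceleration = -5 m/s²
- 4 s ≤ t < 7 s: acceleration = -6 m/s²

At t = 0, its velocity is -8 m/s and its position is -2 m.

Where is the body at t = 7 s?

-5 m

On each constant-a segment, Δv = aΔt and Δx = v₀Δt + ½aΔt²; chain segment to segment.
0–2 s: v starts -8 m/s; Δx = -8·2 + ½·10·2² = 4 m; v ends 12 m/s.
2–4 s: v starts 12 m/s; Δx = 12·2 + ½·-5·2² = 14 m; v ends 2 m/s.
4–7 s: v starts 2 m/s; Δx = 2·3 + ½·-6·3² = -21 m; v ends -16 m/s.
x(7) = -2 + Σ Δx = -5 m.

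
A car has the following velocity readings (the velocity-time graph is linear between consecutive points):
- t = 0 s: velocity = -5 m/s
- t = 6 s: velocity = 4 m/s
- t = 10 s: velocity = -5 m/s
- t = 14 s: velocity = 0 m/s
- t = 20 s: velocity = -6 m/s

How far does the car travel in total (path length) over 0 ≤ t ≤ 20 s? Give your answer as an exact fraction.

457/9 m

Distance (not displacement) is the total path length: add the absolute areas under v-t.
0–6 s: v = 0 at t = 10/3 s; triangle areas 25/3 + 16/3 = 41/3 m
6–10 s: v = 0 at t = 70/9 s; triangle areas 32/9 + 50/9 = 82/9 m
10–14 s: |½(-5 + 0)(4)| = 10 m
14–20 s: |½(0 + -6)(6)| = 18 m
Total distance = 457/9 m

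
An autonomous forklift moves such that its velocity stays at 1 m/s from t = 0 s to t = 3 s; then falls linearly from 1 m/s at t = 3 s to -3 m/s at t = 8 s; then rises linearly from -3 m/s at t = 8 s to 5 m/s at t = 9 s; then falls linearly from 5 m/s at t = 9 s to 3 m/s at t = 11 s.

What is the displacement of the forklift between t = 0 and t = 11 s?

7 m

Displacement is the signed area under the v-t curve.
0–3 s: 1 × 3 = 3 m
3–8 s: ½(1 + -3)(5) = -5 m
8–9 s: ½(-3 + 5)(1) = 1 m
9–11 s: ½(5 + 3)(2) = 8 m
Net displacement = 7 m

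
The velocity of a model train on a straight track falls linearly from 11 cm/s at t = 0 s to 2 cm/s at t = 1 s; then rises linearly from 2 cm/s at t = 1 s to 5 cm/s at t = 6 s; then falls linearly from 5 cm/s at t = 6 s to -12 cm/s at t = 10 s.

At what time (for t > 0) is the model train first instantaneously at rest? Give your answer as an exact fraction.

v changes sign on 6–10 s (from 5 to -12); the graph is linear there, so v = 0 at t = 6 + (-5)·(10 − 6)/(-12 − 5) = 122/17 s.

t = 122/17 s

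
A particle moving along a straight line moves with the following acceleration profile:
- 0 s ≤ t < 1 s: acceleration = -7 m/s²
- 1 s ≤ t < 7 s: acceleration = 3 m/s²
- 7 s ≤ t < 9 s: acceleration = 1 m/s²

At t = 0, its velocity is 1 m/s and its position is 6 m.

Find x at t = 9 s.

On each constant-a segment, Δv = aΔt and Δx = v₀Δt + ½aΔt²; chain segment to segment.
0–1 s: v starts 1 m/s; Δx = 1·1 + ½·-7·1² = -2.5 m; v ends -6 m/s.
1–7 s: v starts -6 m/s; Δx = -6·6 + ½·3·6² = 18 m; v ends 12 m/s.
7–9 s: v starts 12 m/s; Δx = 12·2 + ½·1·2² = 26 m; v ends 14 m/s.
x(9) = 6 + Σ Δx = 47.5 m.

47.5 m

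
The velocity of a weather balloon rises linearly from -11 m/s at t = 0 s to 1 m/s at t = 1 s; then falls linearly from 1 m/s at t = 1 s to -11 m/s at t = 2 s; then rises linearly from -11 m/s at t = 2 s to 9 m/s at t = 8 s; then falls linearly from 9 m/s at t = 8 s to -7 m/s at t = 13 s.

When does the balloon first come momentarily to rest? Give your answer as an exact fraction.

v changes sign on 0–1 s (from -11 to 1); the graph is linear there, so v = 0 at t = 0 + (11)·(1 − 0)/(1 − -11) = 11/12 s.

t = 11/12 s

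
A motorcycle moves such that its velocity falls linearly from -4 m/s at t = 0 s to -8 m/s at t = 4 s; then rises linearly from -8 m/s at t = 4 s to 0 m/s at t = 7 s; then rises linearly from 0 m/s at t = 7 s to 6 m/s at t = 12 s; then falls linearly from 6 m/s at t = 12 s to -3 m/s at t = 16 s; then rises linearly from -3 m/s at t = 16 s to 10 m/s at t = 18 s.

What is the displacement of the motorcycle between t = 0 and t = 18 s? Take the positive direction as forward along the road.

-8 m

Net displacement equals the area under the velocity-time graph (areas below the axis count negative).
0–4 s: ½(-4 + -8)(4) = -24 m
4–7 s: ½(-8 + 0)(3) = -12 m
7–12 s: ½(0 + 6)(5) = 15 m
12–16 s: ½(6 + -3)(4) = 6 m
16–18 s: ½(-3 + 10)(2) = 7 m
Net displacement = -8 m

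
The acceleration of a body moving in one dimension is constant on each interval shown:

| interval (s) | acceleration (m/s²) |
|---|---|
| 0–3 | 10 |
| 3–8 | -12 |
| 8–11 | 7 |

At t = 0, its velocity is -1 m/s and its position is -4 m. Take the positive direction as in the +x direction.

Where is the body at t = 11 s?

-28.5 m

On each constant-a segment, Δv = aΔt and Δx = v₀Δt + ½aΔt²; chain segment to segment.
0–3 s: v starts -1 m/s; Δx = -1·3 + ½·10·3² = 42 m; v ends 29 m/s.
3–8 s: v starts 29 m/s; Δx = 29·5 + ½·-12·5² = -5 m; v ends -31 m/s.
8–11 s: v starts -31 m/s; Δx = -31·3 + ½·7·3² = -61.5 m; v ends -10 m/s.
x(11) = -4 + Σ Δx = -28.5 m.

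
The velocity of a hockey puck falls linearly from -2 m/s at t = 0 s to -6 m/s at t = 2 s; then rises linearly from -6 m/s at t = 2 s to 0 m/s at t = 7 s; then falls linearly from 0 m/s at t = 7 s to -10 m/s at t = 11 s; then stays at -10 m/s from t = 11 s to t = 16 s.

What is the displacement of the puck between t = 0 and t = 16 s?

Net displacement equals the area under the velocity-time graph (areas below the axis count negative).
0–2 s: ½(-2 + -6)(2) = -8 m
2–7 s: ½(-6 + 0)(5) = -15 m
7–11 s: ½(0 + -10)(4) = -20 m
11–16 s: -10 × 5 = -50 m
Net displacement = -93 m

-93 m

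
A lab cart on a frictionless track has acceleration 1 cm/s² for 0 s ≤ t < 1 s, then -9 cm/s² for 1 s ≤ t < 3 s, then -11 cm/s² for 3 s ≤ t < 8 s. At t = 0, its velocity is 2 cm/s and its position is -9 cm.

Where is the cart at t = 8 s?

-231 cm

On each constant-a segment, Δv = aΔt and Δx = v₀Δt + ½aΔt²; chain segment to segment.
0–1 s: v starts 2 cm/s; Δx = 2·1 + ½·1·1² = 2.5 cm; v ends 3 cm/s.
1–3 s: v starts 3 cm/s; Δx = 3·2 + ½·-9·2² = -12 cm; v ends -15 cm/s.
3–8 s: v starts -15 cm/s; Δx = -15·5 + ½·-11·5² = -212.5 cm; v ends -70 cm/s.
x(8) = -9 + Σ Δx = -231 cm.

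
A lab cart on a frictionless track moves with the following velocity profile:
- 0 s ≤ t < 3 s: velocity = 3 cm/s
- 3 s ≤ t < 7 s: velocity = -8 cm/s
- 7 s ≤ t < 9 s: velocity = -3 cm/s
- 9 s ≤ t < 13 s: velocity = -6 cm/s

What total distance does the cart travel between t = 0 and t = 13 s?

71 cm

Distance (not displacement) is the total path length: add the absolute areas under v-t.
0–3 s: |3| × 3 = 9 cm
3–7 s: |-8| × 4 = 32 cm
7–9 s: |-3| × 2 = 6 cm
9–13 s: |-6| × 4 = 24 cm
Total distance = 71 cm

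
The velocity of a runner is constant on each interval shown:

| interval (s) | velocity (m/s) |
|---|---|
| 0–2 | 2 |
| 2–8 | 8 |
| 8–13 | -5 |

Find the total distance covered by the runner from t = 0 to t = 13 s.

Distance (not displacement) is the total path length: add the absolute areas under v-t.
0–2 s: |2| × 2 = 4 m
2–8 s: |8| × 6 = 48 m
8–13 s: |-5| × 5 = 25 m
Total distance = 77 m

77 m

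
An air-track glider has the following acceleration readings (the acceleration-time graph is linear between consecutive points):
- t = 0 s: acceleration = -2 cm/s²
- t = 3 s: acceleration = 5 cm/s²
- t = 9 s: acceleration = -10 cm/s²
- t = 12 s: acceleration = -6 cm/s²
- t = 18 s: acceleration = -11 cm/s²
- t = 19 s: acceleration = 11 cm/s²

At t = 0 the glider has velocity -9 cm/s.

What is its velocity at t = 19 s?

Δv equals the area under the a-t graph; then v = v₀ + Δv.
0–3 s: ½(-2 + 5)(3) = 4.5 cm/s
3–9 s: ½(5 + -10)(6) = -15 cm/s
9–12 s: ½(-10 + -6)(3) = -24 cm/s
12–18 s: ½(-6 + -11)(6) = -51 cm/s
18–19 s: ½(-11 + 11)(1) = 0 cm/s
Δv = -85.5 cm/s, so v(19) = -9 + (-85.5) = -94.5 cm/s.

-94.5 cm/s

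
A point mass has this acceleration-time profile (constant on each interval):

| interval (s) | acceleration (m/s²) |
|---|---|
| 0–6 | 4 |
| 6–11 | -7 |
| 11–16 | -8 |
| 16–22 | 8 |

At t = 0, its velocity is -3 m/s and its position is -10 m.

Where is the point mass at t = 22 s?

On each constant-a segment, Δv = aΔt and Δx = v₀Δt + ½aΔt²; chain segment to segment.
0–6 s: v starts -3 m/s; Δx = -3·6 + ½·4·6² = 54 m; v ends 21 m/s.
6–11 s: v starts 21 m/s; Δx = 21·5 + ½·-7·5² = 17.5 m; v ends -14 m/s.
11–16 s: v starts -14 m/s; Δx = -14·5 + ½·-8·5² = -170 m; v ends -54 m/s.
16–22 s: v starts -54 m/s; Δx = -54·6 + ½·8·6² = -180 m; v ends -6 m/s.
x(22) = -10 + Σ Δx = -288.5 m.

-288.5 m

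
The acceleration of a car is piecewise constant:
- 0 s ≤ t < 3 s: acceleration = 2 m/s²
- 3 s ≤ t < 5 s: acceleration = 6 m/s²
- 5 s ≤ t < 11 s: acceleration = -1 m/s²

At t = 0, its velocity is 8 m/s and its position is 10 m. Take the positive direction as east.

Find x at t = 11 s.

221 m

On each constant-a segment, Δv = aΔt and Δx = v₀Δt + ½aΔt²; chain segment to segment.
0–3 s: v starts 8 m/s; Δx = 8·3 + ½·2·3² = 33 m; v ends 14 m/s.
3–5 s: v starts 14 m/s; Δx = 14·2 + ½·6·2² = 40 m; v ends 26 m/s.
5–11 s: v starts 26 m/s; Δx = 26·6 + ½·-1·6² = 138 m; v ends 20 m/s.
x(11) = 10 + Σ Δx = 221 m.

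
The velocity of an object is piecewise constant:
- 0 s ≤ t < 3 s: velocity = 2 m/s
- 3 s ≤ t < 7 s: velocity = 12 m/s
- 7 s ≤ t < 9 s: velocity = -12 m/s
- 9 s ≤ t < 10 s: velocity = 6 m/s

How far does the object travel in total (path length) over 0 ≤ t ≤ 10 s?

84 m

Total distance travelled is ∫|v| dt — sum the magnitudes of each area piece.
0–3 s: |2| × 3 = 6 m
3–7 s: |12| × 4 = 48 m
7–9 s: |-12| × 2 = 24 m
9–10 s: |6| × 1 = 6 m
Total distance = 84 m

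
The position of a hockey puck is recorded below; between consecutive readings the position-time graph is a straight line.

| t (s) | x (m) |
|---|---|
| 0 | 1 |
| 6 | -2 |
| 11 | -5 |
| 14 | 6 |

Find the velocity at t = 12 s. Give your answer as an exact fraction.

Velocity is the slope of the x-t graph on 11–14 s: (6 − -5)/(14 − 11) = 11/3 m/s.

11/3 m/s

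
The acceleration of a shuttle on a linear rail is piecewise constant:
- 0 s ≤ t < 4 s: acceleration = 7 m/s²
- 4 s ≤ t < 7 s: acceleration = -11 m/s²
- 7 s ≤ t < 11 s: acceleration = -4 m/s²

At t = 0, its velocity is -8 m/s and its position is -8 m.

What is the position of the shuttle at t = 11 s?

-57.5 m

On each constant-a segment, Δv = aΔt and Δx = v₀Δt + ½aΔt²; chain segment to segment.
0–4 s: v starts -8 m/s; Δx = -8·4 + ½·7·4² = 24 m; v ends 20 m/s.
4–7 s: v starts 20 m/s; Δx = 20·3 + ½·-11·3² = 10.5 m; v ends -13 m/s.
7–11 s: v starts -13 m/s; Δx = -13·4 + ½·-4·4² = -84 m; v ends -29 m/s.
x(11) = -8 + Σ Δx = -57.5 m.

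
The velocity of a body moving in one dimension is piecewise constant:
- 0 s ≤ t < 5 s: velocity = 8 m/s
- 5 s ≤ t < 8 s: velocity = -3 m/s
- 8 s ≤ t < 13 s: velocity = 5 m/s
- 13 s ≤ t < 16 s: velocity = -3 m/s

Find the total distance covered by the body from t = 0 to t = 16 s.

83 m

Total distance travelled is ∫|v| dt — sum the magnitudes of each area piece.
0–5 s: |8| × 5 = 40 m
5–8 s: |-3| × 3 = 9 m
8–13 s: |5| × 5 = 25 m
13–16 s: |-3| × 3 = 9 m
Total distance = 83 m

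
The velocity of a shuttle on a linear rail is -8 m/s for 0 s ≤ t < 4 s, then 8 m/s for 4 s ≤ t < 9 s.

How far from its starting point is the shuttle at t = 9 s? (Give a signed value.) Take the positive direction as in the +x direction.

Net displacement equals the area under the velocity-time graph (areas below the axis count negative).
0–4 s: -8 × 4 = -32 m
4–9 s: 8 × 5 = 40 m
Net displacement = 8 m

8 m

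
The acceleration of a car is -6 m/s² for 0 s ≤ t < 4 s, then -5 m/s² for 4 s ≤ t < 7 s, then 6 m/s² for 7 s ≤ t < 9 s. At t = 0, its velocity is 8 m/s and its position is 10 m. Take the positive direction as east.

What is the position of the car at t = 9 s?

-126.5 m

On each constant-a segment, Δv = aΔt and Δx = v₀Δt + ½aΔt²; chain segment to segment.
0–4 s: v starts 8 m/s; Δx = 8·4 + ½·-6·4² = -16 m; v ends -16 m/s.
4–7 s: v starts -16 m/s; Δx = -16·3 + ½·-5·3² = -70.5 m; v ends -31 m/s.
7–9 s: v starts -31 m/s; Δx = -31·2 + ½·6·2² = -50 m; v ends -19 m/s.
x(9) = 10 + Σ Δx = -126.5 m.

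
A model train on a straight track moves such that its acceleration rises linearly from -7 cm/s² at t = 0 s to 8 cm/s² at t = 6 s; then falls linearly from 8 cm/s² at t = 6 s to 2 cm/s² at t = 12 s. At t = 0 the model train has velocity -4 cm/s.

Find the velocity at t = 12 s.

29 cm/s

Δv equals the area under the a-t graph; then v = v₀ + Δv.
0–6 s: ½(-7 + 8)(6) = 3 cm/s
6–12 s: ½(8 + 2)(6) = 30 cm/s
Δv = 33 cm/s, so v(12) = -4 + (33) = 29 cm/s.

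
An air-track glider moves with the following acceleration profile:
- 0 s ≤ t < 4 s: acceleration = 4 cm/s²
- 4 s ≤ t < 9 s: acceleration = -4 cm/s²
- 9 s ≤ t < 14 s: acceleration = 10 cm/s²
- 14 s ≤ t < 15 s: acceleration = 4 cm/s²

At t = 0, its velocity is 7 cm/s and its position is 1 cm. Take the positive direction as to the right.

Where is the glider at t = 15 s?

321 cm

On each constant-a segment, Δv = aΔt and Δx = v₀Δt + ½aΔt²; chain segment to segment.
0–4 s: v starts 7 cm/s; Δx = 7·4 + ½·4·4² = 60 cm; v ends 23 cm/s.
4–9 s: v starts 23 cm/s; Δx = 23·5 + ½·-4·5² = 65 cm; v ends 3 cm/s.
9–14 s: v starts 3 cm/s; Δx = 3·5 + ½·10·5² = 140 cm; v ends 53 cm/s.
14–15 s: v starts 53 cm/s; Δx = 53·1 + ½·4·1² = 55 cm; v ends 57 cm/s.
x(15) = 1 + Σ Δx = 321 cm.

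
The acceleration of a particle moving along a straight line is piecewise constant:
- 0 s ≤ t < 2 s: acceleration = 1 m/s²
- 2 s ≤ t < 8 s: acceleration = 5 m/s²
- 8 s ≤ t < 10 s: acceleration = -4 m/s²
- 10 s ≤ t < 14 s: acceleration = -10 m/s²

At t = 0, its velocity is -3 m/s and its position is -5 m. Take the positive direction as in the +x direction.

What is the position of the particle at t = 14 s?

On each constant-a segment, Δv = aΔt and Δx = v₀Δt + ½aΔt²; chain segment to segment.
0–2 s: v starts -3 m/s; Δx = -3·2 + ½·1·2² = -4 m; v ends -1 m/s.
2–8 s: v starts -1 m/s; Δx = -1·6 + ½·5·6² = 84 m; v ends 29 m/s.
8–10 s: v starts 29 m/s; Δx = 29·2 + ½·-4·2² = 50 m; v ends 21 m/s.
10–14 s: v starts 21 m/s; Δx = 21·4 + ½·-10·4² = 4 m; v ends -19 m/s.
x(14) = -5 + Σ Δx = 129 m.

129 m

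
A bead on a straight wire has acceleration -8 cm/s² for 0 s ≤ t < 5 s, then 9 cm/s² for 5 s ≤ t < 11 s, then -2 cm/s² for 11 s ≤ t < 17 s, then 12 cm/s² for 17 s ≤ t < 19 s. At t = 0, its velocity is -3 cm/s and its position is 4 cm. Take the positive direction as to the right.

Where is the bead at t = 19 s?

-155 cm

On each constant-a segment, Δv = aΔt and Δx = v₀Δt + ½aΔt²; chain segment to segment.
0–5 s: v starts -3 cm/s; Δx = -3·5 + ½·-8·5² = -115 cm; v ends -43 cm/s.
5–11 s: v starts -43 cm/s; Δx = -43·6 + ½·9·6² = -96 cm; v ends 11 cm/s.
11–17 s: v starts 11 cm/s; Δx = 11·6 + ½·-2·6² = 30 cm; v ends -1 cm/s.
17–19 s: v starts -1 cm/s; Δx = -1·2 + ½·12·2² = 22 cm; v ends 23 cm/s.
x(19) = 4 + Σ Δx = -155 cm.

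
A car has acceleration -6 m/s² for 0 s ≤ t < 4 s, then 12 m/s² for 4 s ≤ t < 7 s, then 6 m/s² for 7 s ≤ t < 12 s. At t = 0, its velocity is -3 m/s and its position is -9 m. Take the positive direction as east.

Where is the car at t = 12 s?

On each constant-a segment, Δv = aΔt and Δx = v₀Δt + ½aΔt²; chain segment to segment.
0–4 s: v starts -3 m/s; Δx = -3·4 + ½·-6·4² = -60 m; v ends -27 m/s.
4–7 s: v starts -27 m/s; Δx = -27·3 + ½·12·3² = -27 m; v ends 9 m/s.
7–12 s: v starts 9 m/s; Δx = 9·5 + ½·6·5² = 120 m; v ends 39 m/s.
x(12) = -9 + Σ Δx = 24 m.

24 m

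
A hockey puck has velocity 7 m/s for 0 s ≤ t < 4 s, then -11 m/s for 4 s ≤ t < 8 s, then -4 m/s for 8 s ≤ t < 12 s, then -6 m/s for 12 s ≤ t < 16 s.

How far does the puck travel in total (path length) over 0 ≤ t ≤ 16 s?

Total distance travelled is ∫|v| dt — sum the magnitudes of each area piece.
0–4 s: |7| × 4 = 28 m
4–8 s: |-11| × 4 = 44 m
8–12 s: |-4| × 4 = 16 m
12–16 s: |-6| × 4 = 24 m
Total distance = 112 m

112 m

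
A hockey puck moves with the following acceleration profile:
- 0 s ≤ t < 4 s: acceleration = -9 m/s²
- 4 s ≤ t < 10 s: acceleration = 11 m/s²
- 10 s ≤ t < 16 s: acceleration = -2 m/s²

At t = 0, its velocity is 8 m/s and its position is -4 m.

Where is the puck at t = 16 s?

178 m

On each constant-a segment, Δv = aΔt and Δx = v₀Δt + ½aΔt²; chain segment to segment.
0–4 s: v starts 8 m/s; Δx = 8·4 + ½·-9·4² = -40 m; v ends -28 m/s.
4–10 s: v starts -28 m/s; Δx = -28·6 + ½·11·6² = 30 m; v ends 38 m/s.
10–16 s: v starts 38 m/s; Δx = 38·6 + ½·-2·6² = 192 m; v ends 26 m/s.
x(16) = -4 + Σ Δx = 178 m.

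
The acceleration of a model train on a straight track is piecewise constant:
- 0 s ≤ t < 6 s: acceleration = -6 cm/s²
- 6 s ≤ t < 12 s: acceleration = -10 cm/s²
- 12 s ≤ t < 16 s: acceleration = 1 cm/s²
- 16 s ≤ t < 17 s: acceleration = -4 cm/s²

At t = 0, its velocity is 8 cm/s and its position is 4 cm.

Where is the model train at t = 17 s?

On each constant-a segment, Δv = aΔt and Δx = v₀Δt + ½aΔt²; chain segment to segment.
0–6 s: v starts 8 cm/s; Δx = 8·6 + ½·-6·6² = -60 cm; v ends -28 cm/s.
6–12 s: v starts -28 cm/s; Δx = -28·6 + ½·-10·6² = -348 cm; v ends -88 cm/s.
12–16 s: v starts -88 cm/s; Δx = -88·4 + ½·1·4² = -344 cm; v ends -84 cm/s.
16–17 s: v starts -84 cm/s; Δx = -84·1 + ½·-4·1² = -86 cm; v ends -88 cm/s.
x(17) = 4 + Σ Δx = -834 cm.

-834 cm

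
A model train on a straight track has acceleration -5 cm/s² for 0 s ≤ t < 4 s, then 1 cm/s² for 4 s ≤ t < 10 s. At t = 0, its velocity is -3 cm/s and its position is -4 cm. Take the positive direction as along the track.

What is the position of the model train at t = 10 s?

On each constant-a segment, Δv = aΔt and Δx = v₀Δt + ½aΔt²; chain segment to segment.
0–4 s: v starts -3 cm/s; Δx = -3·4 + ½·-5·4² = -52 cm; v ends -23 cm/s.
4–10 s: v starts -23 cm/s; Δx = -23·6 + ½·1·6² = -120 cm; v ends -17 cm/s.
x(10) = -4 + Σ Δx = -176 cm.

-176 cm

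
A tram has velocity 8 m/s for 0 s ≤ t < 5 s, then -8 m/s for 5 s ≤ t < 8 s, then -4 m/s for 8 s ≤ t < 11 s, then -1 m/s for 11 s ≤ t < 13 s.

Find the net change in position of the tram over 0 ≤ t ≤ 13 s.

Net displacement equals the area under the velocity-time graph (areas below the axis count negative).
0–5 s: 8 × 5 = 40 m
5–8 s: -8 × 3 = -24 m
8–11 s: -4 × 3 = -12 m
11–13 s: -1 × 2 = -2 m
Net displacement = 2 m

2 m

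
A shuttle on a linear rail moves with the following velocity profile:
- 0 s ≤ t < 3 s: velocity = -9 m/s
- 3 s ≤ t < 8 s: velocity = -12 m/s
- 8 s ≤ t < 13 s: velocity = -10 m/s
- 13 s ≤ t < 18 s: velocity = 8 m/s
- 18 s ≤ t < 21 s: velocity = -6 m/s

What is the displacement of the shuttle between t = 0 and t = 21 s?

-115 m

Displacement is the signed area under the v-t curve.
0–3 s: -9 × 3 = -27 m
3–8 s: -12 × 5 = -60 m
8–13 s: -10 × 5 = -50 m
13–18 s: 8 × 5 = 40 m
18–21 s: -6 × 3 = -18 m
Net displacement = -115 m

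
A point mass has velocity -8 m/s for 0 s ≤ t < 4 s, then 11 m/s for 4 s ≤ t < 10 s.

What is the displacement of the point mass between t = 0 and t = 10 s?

Net displacement equals the area under the velocity-time graph (areas below the axis count negative).
0–4 s: -8 × 4 = -32 m
4–10 s: 11 × 6 = 66 m
Net displacement = 34 m

34 m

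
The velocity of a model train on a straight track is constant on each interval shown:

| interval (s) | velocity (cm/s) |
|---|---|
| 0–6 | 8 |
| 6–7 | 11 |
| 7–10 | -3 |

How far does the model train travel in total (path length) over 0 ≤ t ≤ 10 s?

Total distance travelled is ∫|v| dt — sum the magnitudes of each area piece.
0–6 s: |8| × 6 = 48 cm
6–7 s: |11| × 1 = 11 cm
7–10 s: |-3| × 3 = 9 cm
Total distance = 68 cm

68 cm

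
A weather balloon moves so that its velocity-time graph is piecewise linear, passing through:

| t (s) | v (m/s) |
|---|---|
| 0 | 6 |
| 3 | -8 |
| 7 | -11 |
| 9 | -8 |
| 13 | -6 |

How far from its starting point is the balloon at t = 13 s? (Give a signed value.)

-88 m

Displacement is the signed area under the v-t curve.
0–3 s: ½(6 + -8)(3) = -3 m
3–7 s: ½(-8 + -11)(4) = -38 m
7–9 s: ½(-11 + -8)(2) = -19 m
9–13 s: ½(-8 + -6)(4) = -28 m
Net displacement = -88 m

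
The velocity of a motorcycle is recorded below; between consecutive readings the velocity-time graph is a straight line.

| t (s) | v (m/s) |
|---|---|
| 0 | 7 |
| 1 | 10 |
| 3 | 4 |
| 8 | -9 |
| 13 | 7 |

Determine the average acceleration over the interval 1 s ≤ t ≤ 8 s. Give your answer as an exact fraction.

-19/7 m/s²

Average acceleration = Δv/Δt = (-9 − 10)/(8 − 1) = -19/7 m/s².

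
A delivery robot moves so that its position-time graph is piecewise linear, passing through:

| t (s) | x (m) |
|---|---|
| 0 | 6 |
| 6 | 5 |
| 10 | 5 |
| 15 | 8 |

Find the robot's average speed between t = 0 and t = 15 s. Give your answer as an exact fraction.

4/15 m/s

Average speed = (total path length)/(elapsed time); on a piecewise-linear x-t graph the path length is Σ|Δx|.
0–6 s: |Δx| = |5 − 6| = 1 m
6–10 s: |Δx| = |5 − 5| = 0 m
10–15 s: |Δx| = |8 − 5| = 3 m
Total path = 4 m; average speed = 4/15 = 4/15 m/s.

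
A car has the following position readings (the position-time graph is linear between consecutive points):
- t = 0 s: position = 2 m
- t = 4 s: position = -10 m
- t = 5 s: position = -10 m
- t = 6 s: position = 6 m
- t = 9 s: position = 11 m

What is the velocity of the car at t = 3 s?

Velocity is the slope of the x-t graph on 0–4 s: (-10 − 2)/(4 − 0) = -3 m/s.

-3 m/s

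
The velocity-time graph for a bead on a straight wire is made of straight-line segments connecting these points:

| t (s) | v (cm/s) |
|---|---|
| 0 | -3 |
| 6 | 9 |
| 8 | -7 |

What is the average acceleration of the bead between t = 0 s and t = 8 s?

-0.5 cm/s²

Average acceleration = Δv/Δt = (-7 − -3)/(8 − 0) = -0.5 cm/s².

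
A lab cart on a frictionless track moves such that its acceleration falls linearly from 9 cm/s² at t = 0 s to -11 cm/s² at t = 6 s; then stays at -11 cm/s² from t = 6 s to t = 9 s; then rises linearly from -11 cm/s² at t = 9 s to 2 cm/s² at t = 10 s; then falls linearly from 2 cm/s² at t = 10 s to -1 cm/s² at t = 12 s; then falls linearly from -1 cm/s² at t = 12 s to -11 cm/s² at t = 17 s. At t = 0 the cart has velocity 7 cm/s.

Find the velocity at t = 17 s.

-65.5 cm/s

Δv equals the area under the a-t graph; then v = v₀ + Δv.
0–6 s: ½(9 + -11)(6) = -6 cm/s
6–9 s: -11 × 3 = -33 cm/s
9–10 s: ½(-11 + 2)(1) = -4.5 cm/s
10–12 s: ½(2 + -1)(2) = 1 cm/s
12–17 s: ½(-1 + -11)(5) = -30 cm/s
Δv = -72.5 cm/s, so v(17) = 7 + (-72.5) = -65.5 cm/s.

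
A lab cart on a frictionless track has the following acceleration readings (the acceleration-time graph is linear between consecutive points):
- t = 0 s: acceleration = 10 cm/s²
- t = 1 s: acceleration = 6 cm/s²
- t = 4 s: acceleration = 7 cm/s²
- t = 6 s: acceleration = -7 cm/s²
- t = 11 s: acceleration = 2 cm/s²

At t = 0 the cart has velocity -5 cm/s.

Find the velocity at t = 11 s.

10 cm/s

Δv equals the area under the a-t graph; then v = v₀ + Δv.
0–1 s: ½(10 + 6)(1) = 8 cm/s
1–4 s: ½(6 + 7)(3) = 19.5 cm/s
4–6 s: ½(7 + -7)(2) = 0 cm/s
6–11 s: ½(-7 + 2)(5) = -12.5 cm/s
Δv = 15 cm/s, so v(11) = -5 + (15) = 10 cm/s.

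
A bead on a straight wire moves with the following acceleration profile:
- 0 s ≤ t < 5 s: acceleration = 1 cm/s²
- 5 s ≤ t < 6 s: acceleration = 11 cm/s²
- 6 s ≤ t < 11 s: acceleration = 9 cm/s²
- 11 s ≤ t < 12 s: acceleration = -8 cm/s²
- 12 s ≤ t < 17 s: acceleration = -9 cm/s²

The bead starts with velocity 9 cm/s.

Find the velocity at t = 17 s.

17 cm/s

Δv equals the area under the a-t graph; then v = v₀ + Δv.
0–5 s: 1 × 5 = 5 cm/s
5–6 s: 11 × 1 = 11 cm/s
6–11 s: 9 × 5 = 45 cm/s
11–12 s: -8 × 1 = -8 cm/s
12–17 s: -9 × 5 = -45 cm/s
Δv = 8 cm/s, so v(17) = 9 + (8) = 17 cm/s.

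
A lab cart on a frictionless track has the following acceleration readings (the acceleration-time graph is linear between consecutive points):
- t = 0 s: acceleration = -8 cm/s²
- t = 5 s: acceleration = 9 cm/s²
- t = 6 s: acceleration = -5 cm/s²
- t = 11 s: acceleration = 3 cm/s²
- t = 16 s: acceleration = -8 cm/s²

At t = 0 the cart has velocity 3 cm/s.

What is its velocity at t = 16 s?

-10 cm/s

Δv equals the area under the a-t graph; then v = v₀ + Δv.
0–5 s: ½(-8 + 9)(5) = 2.5 cm/s
5–6 s: ½(9 + -5)(1) = 2 cm/s
6–11 s: ½(-5 + 3)(5) = -5 cm/s
11–16 s: ½(3 + -8)(5) = -12.5 cm/s
Δv = -13 cm/s, so v(16) = 3 + (-13) = -10 cm/s.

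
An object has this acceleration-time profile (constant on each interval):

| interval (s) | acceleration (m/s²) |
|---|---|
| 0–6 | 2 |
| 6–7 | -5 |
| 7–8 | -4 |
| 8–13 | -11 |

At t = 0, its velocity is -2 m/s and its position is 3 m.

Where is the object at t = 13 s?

-95 m

On each constant-a segment, Δv = aΔt and Δx = v₀Δt + ½aΔt²; chain segment to segment.
0–6 s: v starts -2 m/s; Δx = -2·6 + ½·2·6² = 24 m; v ends 10 m/s.
6–7 s: v starts 10 m/s; Δx = 10·1 + ½·-5·1² = 7.5 m; v ends 5 m/s.
7–8 s: v starts 5 m/s; Δx = 5·1 + ½·-4·1² = 3 m; v ends 1 m/s.
8–13 s: v starts 1 m/s; Δx = 1·5 + ½·-11·5² = -132.5 m; v ends -54 m/s.
x(13) = 3 + Σ Δx = -95 m.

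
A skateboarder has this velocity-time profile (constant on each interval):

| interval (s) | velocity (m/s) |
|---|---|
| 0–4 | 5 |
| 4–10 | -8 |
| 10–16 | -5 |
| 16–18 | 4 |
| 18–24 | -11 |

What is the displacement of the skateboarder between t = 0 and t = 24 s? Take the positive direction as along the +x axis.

Net displacement equals the area under the velocity-time graph (areas below the axis count negative).
0–4 s: 5 × 4 = 20 m
4–10 s: -8 × 6 = -48 m
10–16 s: -5 × 6 = -30 m
16–18 s: 4 × 2 = 8 m
18–24 s: -11 × 6 = -66 m
Net displacement = -116 m

-116 m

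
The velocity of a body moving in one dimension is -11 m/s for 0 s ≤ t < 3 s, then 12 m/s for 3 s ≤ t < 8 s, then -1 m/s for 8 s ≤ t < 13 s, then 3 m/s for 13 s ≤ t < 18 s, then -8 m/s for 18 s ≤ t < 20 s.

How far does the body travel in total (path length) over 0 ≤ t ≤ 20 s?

Total distance travelled is ∫|v| dt — sum the magnitudes of each area piece.
0–3 s: |-11| × 3 = 33 m
3–8 s: |12| × 5 = 60 m
8–13 s: |-1| × 5 = 5 m
13–18 s: |3| × 5 = 15 m
18–20 s: |-8| × 2 = 16 m
Total distance = 129 m

129 m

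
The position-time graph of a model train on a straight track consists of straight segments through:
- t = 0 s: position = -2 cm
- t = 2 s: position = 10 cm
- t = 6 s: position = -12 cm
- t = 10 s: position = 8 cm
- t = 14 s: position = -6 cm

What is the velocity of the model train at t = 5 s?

Velocity is the slope of the x-t graph on 2–6 s: (-12 − 10)/(6 − 2) = -5.5 cm/s.

-5.5 cm/s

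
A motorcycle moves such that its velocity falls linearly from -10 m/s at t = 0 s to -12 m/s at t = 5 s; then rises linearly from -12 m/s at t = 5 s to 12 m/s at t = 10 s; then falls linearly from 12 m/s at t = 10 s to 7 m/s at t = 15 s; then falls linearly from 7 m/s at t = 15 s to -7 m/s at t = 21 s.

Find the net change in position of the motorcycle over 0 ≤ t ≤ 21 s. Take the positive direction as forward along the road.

-7.5 m

Net displacement equals the area under the velocity-time graph (areas below the axis count negative).
0–5 s: ½(-10 + -12)(5) = -55 m
5–10 s: ½(-12 + 12)(5) = 0 m
10–15 s: ½(12 + 7)(5) = 47.5 m
15–21 s: ½(7 + -7)(6) = 0 m
Net displacement = -7.5 m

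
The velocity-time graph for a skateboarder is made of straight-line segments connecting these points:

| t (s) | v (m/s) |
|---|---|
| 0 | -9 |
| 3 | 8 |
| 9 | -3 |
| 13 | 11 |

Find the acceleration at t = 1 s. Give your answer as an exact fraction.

Acceleration is the slope of the v-t graph on 0–3 s: (8 − -9)/(3 − 0) = 17/3 m/s².

17/3 m/s²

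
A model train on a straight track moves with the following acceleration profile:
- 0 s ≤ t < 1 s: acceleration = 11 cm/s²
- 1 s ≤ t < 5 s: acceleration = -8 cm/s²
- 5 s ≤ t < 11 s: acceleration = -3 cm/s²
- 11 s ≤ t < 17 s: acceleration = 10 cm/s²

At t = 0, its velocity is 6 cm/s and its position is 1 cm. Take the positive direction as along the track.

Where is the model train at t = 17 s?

On each constant-a segment, Δv = aΔt and Δx = v₀Δt + ½aΔt²; chain segment to segment.
0–1 s: v starts 6 cm/s; Δx = 6·1 + ½·11·1² = 11.5 cm; v ends 17 cm/s.
1–5 s: v starts 17 cm/s; Δx = 17·4 + ½·-8·4² = 4 cm; v ends -15 cm/s.
5–11 s: v starts -15 cm/s; Δx = -15·6 + ½·-3·6² = -144 cm; v ends -33 cm/s.
11–17 s: v starts -33 cm/s; Δx = -33·6 + ½·10·6² = -18 cm; v ends 27 cm/s.
x(17) = 1 + Σ Δx = -145.5 cm.

-145.5 cm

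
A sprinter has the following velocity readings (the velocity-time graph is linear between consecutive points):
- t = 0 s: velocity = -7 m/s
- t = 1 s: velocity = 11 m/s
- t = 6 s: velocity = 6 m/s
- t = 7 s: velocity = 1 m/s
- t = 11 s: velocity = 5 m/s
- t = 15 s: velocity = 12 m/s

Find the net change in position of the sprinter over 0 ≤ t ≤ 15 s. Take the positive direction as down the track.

94 m

Displacement is the signed area under the v-t curve.
0–1 s: ½(-7 + 11)(1) = 2 m
1–6 s: ½(11 + 6)(5) = 42.5 m
6–7 s: ½(6 + 1)(1) = 3.5 m
7–11 s: ½(1 + 5)(4) = 12 m
11–15 s: ½(5 + 12)(4) = 34 m
Net displacement = 94 m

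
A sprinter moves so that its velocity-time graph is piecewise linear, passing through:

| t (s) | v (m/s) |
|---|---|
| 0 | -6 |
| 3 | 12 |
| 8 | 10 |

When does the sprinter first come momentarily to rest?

t = 1 s

v changes sign on 0–3 s (from -6 to 12); the graph is linear there, so v = 0 at t = 0 + (6)·(3 − 0)/(12 − -6) = 1 s.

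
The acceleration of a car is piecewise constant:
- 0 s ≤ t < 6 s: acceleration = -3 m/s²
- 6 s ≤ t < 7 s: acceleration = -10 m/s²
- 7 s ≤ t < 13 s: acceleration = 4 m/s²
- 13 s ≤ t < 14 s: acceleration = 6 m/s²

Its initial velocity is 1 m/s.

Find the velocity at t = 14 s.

Δv equals the area under the a-t graph; then v = v₀ + Δv.
0–6 s: -3 × 6 = -18 m/s
6–7 s: -10 × 1 = -10 m/s
7–13 s: 4 × 6 = 24 m/s
13–14 s: 6 × 1 = 6 m/s
Δv = 2 m/s, so v(14) = 1 + (2) = 3 m/s.

3 m/s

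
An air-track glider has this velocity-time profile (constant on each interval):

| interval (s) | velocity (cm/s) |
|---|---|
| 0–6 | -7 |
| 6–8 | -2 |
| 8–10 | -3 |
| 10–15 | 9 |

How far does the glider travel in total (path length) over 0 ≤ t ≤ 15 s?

Total distance travelled is ∫|v| dt — sum the magnitudes of each area piece.
0–6 s: |-7| × 6 = 42 cm
6–8 s: |-2| × 2 = 4 cm
8–10 s: |-3| × 2 = 6 cm
10–15 s: |9| × 5 = 45 cm
Total distance = 97 cm

97 cm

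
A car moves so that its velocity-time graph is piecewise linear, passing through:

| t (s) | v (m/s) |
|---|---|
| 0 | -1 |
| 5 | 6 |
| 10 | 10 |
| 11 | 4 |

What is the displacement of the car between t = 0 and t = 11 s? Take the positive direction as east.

Displacement is the signed area under the v-t curve.
0–5 s: ½(-1 + 6)(5) = 12.5 m
5–10 s: ½(6 + 10)(5) = 40 m
10–11 s: ½(10 + 4)(1) = 7 m
Net displacement = 59.5 m

59.5 m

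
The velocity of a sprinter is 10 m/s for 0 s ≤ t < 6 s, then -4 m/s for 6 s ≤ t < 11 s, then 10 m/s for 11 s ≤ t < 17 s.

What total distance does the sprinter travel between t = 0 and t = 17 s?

Distance (not displacement) is the total path length: add the absolute areas under v-t.
0–6 s: |10| × 6 = 60 m
6–11 s: |-4| × 5 = 20 m
11–17 s: |10| × 6 = 60 m
Total distance = 140 m

140 m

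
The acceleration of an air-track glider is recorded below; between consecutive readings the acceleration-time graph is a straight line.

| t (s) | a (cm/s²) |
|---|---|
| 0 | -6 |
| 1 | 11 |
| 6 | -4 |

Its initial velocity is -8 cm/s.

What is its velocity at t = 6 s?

Δv equals the area under the a-t graph; then v = v₀ + Δv.
0–1 s: ½(-6 + 11)(1) = 2.5 cm/s
1–6 s: ½(11 + -4)(5) = 17.5 cm/s
Δv = 20 cm/s, so v(6) = -8 + (20) = 12 cm/s.

12 cm/s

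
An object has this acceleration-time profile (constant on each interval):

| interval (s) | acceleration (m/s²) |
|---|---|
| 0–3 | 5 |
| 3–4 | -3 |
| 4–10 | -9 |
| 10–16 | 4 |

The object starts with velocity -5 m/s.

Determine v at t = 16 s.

Δv equals the area under the a-t graph; then v = v₀ + Δv.
0–3 s: 5 × 3 = 15 m/s
3–4 s: -3 × 1 = -3 m/s
4–10 s: -9 × 6 = -54 m/s
10–16 s: 4 × 6 = 24 m/s
Δv = -18 m/s, so v(16) = -5 + (-18) = -23 m/s.

-23 m/s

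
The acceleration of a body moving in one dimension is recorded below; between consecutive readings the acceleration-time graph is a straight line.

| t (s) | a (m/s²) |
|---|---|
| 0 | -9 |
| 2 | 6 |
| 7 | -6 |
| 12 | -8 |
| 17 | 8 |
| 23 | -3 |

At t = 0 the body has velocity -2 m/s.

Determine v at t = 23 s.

-25 m/s

Δv equals the area under the a-t graph; then v = v₀ + Δv.
0–2 s: ½(-9 + 6)(2) = -3 m/s
2–7 s: ½(6 + -6)(5) = 0 m/s
7–12 s: ½(-6 + -8)(5) = -35 m/s
12–17 s: ½(-8 + 8)(5) = 0 m/s
17–23 s: ½(8 + -3)(6) = 15 m/s
Δv = -23 m/s, so v(23) = -2 + (-23) = -25 m/s.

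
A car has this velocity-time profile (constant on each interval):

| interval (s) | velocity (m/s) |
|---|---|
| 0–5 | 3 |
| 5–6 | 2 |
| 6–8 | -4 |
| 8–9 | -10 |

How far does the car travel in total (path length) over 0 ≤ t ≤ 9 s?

35 m

Distance (not displacement) is the total path length: add the absolute areas under v-t.
0–5 s: |3| × 5 = 15 m
5–6 s: |2| × 1 = 2 m
6–8 s: |-4| × 2 = 8 m
8–9 s: |-10| × 1 = 10 m
Total distance = 35 m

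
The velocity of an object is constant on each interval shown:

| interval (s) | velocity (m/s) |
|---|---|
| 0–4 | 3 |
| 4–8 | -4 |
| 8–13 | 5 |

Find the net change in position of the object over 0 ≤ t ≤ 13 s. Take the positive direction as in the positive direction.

Displacement is the signed area under the v-t curve.
0–4 s: 3 × 4 = 12 m
4–8 s: -4 × 4 = -16 m
8–13 s: 5 × 5 = 25 m
Net displacement = 21 m

21 m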